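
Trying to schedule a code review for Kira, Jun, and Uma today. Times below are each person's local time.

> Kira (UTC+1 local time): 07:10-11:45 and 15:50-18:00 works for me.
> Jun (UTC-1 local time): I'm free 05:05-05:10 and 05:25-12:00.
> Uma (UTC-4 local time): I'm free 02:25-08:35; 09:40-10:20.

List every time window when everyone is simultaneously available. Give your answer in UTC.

06:25-10:45

Kira in UTC: 06:10-10:45, 14:50-17:00 (subtract 1h to convert from UTC+1).
Jun in UTC: 06:05-06:10, 06:25-13:00 (add 1h to convert from UTC-1).
Uma in UTC: 06:25-12:35, 13:40-14:20 (add 4h to convert from UTC-4).
Kira ∩ Jun: 06:25-10:45.
Kira ∩ Jun ∩ Uma: 06:25-10:45.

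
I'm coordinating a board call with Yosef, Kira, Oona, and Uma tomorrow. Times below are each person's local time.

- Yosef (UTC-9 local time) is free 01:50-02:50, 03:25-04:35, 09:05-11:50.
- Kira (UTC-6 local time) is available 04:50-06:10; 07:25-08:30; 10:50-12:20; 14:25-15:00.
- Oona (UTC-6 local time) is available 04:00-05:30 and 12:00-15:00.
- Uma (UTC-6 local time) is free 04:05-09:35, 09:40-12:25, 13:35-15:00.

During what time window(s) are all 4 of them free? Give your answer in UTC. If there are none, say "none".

10:50-11:30, 18:05-18:20, 20:25-20:50

Yosef in UTC: 10:50-11:50, 12:25-13:35, 18:05-20:50 (add 9h to convert from UTC-9).
Kira in UTC: 10:50-12:10, 13:25-14:30, 16:50-18:20, 20:25-21:00 (add 6h to convert from UTC-6).
Oona in UTC: 10:00-11:30, 18:00-21:00 (add 6h to convert from UTC-6).
Uma in UTC: 10:05-15:35, 15:40-18:25, 19:35-21:00 (add 6h to convert from UTC-6).
Yosef ∩ Kira: 10:50-11:50, 13:25-13:35, 18:05-18:20, 20:25-20:50.
Yosef ∩ Kira ∩ Oona: 10:50-11:30, 18:05-18:20, 20:25-20:50.
Yosef ∩ Kira ∩ Oona ∩ Uma: 10:50-11:30, 18:05-18:20, 20:25-20:50.
Those are the intersection windows.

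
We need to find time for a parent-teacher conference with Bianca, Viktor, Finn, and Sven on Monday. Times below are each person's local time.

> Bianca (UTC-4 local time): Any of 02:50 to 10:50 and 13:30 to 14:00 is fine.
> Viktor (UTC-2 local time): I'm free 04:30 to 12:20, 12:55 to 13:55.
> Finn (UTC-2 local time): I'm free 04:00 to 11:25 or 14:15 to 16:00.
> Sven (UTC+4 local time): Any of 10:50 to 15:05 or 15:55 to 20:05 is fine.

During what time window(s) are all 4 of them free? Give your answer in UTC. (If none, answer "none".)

06:50-11:05, 11:55-13:25

Bianca in UTC: 06:50-14:50, 17:30-18:00 (add 4h to convert from UTC-4).
Viktor in UTC: 06:30-14:20, 14:55-15:55 (add 2h to convert from UTC-2).
Finn in UTC: 06:00-13:25, 16:15-18:00 (add 2h to convert from UTC-2).
Sven in UTC: 06:50-11:05, 11:55-16:05 (subtract 4h to convert from UTC+4).
Bianca ∩ Viktor: 06:50-14:20.
Bianca ∩ Viktor ∩ Finn: 06:50-13:25.
Bianca ∩ Viktor ∩ Finn ∩ Sven: 06:50-11:05, 11:55-13:25.
So the common availability across everyone is 06:50-11:05, 11:55-13:25.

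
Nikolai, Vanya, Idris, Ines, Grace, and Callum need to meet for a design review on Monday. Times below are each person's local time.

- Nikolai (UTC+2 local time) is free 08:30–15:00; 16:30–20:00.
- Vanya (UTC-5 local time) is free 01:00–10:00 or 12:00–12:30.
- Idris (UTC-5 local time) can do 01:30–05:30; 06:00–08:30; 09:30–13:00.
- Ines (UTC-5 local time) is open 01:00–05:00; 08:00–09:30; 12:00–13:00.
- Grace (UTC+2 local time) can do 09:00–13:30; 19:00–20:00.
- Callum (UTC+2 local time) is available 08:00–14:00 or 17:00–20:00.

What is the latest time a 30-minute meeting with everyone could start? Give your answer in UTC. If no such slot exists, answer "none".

Nikolai in UTC: 06:30-13:00, 14:30-18:00 (subtract 2h to convert from UTC+2).
Vanya in UTC: 06:00-15:00, 17:00-17:30 (add 5h to convert from UTC-5).
Idris in UTC: 06:30-10:30, 11:00-13:30, 14:30-18:00 (add 5h to convert from UTC-5).
Ines in UTC: 06:00-10:00, 13:00-14:30, 17:00-18:00 (add 5h to convert from UTC-5).
Grace in UTC: 07:00-11:30, 17:00-18:00 (subtract 2h to convert from UTC+2).
Callum in UTC: 06:00-12:00, 15:00-18:00 (subtract 2h to convert from UTC+2).
Nikolai ∩ Vanya: 06:30-13:00, 14:30-15:00, 17:00-17:30.
Nikolai ∩ Vanya ∩ Idris: 06:30-10:30, 11:00-13:00, 14:30-15:00, 17:00-17:30.
Nikolai ∩ Vanya ∩ Idris ∩ Ines: 06:30-10:00, 17:00-17:30.
Nikolai ∩ Vanya ∩ Idris ∩ Ines ∩ Grace: 07:00-10:00, 17:00-17:30.
Nikolai ∩ Vanya ∩ Idris ∩ Ines ∩ Grace ∩ Callum: 07:00-10:00, 17:00-17:30.
The last common window of at least 30 minutes is 17:00-17:30; a 30-minute meeting can start as late as 17:00 and still end by 17:30.

17:00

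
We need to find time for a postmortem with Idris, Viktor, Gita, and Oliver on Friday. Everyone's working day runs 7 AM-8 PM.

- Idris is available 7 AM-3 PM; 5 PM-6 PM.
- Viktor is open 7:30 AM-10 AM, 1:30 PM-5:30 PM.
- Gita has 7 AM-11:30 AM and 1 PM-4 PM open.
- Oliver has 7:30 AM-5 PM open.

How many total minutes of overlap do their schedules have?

240

Idris ∩ Viktor: 07:30-10:00, 13:30-15:00, 17:00-17:30.
Idris ∩ Viktor ∩ Gita: 07:30-10:00, 13:30-15:00.
Idris ∩ Viktor ∩ Gita ∩ Oliver: 07:30-10:00, 13:30-15:00.
So the common availability across everyone is 07:30-10:00, 13:30-15:00.
Summing the common windows: 150 + 90 = 240 minutes.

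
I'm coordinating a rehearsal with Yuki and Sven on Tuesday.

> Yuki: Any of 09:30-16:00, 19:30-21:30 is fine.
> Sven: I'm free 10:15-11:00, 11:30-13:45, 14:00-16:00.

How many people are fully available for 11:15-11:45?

1

Yuki can make the full 11:15-11:45 slot — that's 1.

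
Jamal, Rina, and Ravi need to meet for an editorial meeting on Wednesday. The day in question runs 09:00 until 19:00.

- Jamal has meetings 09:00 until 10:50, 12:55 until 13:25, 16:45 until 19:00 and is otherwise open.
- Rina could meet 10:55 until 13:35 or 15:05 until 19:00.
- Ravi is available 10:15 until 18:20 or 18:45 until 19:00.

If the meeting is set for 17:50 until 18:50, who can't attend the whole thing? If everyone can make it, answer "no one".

Jamal free: 10:50-12:55, 13:25-16:45 (invert busy blocks within the working day).
Rina free: 10:55-13:35, 15:05-19:00.
Ravi free: 10:15-18:20, 18:45-19:00.
Jamal: not fully free for 17:50-18:50. Rina: free for 17:50-18:50. Ravi: not fully free for 17:50-18:50.

Jamal, Ravi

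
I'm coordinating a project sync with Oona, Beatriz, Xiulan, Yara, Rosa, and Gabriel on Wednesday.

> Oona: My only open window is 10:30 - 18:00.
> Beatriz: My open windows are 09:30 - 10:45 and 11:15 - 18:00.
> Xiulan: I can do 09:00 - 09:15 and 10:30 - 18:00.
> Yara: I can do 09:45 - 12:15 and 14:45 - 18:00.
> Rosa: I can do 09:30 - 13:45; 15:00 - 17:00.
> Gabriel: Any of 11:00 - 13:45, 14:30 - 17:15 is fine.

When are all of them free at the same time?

11:15-12:15, 15:00-17:00

Oona ∩ Beatriz: 10:30-10:45, 11:15-18:00.
Oona ∩ Beatriz ∩ Xiulan: 10:30-10:45, 11:15-18:00.
Oona ∩ Beatriz ∩ Xiulan ∩ Yara: 10:30-10:45, 11:15-12:15, 14:45-18:00.
Oona ∩ Beatriz ∩ Xiulan ∩ Yara ∩ Rosa: 10:30-10:45, 11:15-12:15, 15:00-17:00.
Oona ∩ Beatriz ∩ Xiulan ∩ Yara ∩ Rosa ∩ Gabriel: 11:15-12:15, 15:00-17:00.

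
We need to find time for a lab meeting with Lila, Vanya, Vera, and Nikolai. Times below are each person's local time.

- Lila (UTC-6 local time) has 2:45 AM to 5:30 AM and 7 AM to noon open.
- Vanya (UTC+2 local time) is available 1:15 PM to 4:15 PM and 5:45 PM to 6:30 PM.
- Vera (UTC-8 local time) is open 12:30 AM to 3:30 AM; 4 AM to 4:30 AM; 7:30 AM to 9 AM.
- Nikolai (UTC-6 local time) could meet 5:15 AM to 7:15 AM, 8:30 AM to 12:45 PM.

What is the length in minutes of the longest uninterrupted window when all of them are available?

Lila in UTC: 08:45-11:30, 13:00-18:00 (add 6h to convert from UTC-6).
Vanya in UTC: 11:15-14:15, 15:45-16:30 (subtract 2h to convert from UTC+2).
Vera in UTC: 08:30-11:30, 12:00-12:30, 15:30-17:00 (add 8h to convert from UTC-8).
Nikolai in UTC: 11:15-13:15, 14:30-18:45 (add 6h to convert from UTC-6).
Lila ∩ Vanya: 11:15-11:30, 13:00-14:15, 15:45-16:30.
Lila ∩ Vanya ∩ Vera: 11:15-11:30, 15:45-16:30.
Lila ∩ Vanya ∩ Vera ∩ Nikolai: 11:15-11:30, 15:45-16:30.
The longest is 15:45-16:30 at 45 minutes.

45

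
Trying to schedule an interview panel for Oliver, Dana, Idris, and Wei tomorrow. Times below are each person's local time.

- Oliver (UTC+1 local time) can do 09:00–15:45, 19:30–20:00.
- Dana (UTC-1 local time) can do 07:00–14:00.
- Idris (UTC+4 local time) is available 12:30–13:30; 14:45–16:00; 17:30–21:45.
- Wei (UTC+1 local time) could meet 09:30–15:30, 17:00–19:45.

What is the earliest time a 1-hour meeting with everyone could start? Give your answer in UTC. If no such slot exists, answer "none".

08:30

Oliver in UTC: 08:00-14:45, 18:30-19:00 (subtract 1h to convert from UTC+1).
Dana in UTC: 08:00-15:00 (add 1h to convert from UTC-1).
Idris in UTC: 08:30-09:30, 10:45-12:00, 13:30-17:45 (subtract 4h to convert from UTC+4).
Wei in UTC: 08:30-14:30, 16:00-18:45 (subtract 1h to convert from UTC+1).
Oliver ∩ Dana: 08:00-14:45.
Oliver ∩ Dana ∩ Idris: 08:30-09:30, 10:45-12:00, 13:30-14:45.
Oliver ∩ Dana ∩ Idris ∩ Wei: 08:30-09:30, 10:45-12:00, 13:30-14:30.
The first common window of at least 60 minutes is 08:30-09:30, so the earliest start is 08:30.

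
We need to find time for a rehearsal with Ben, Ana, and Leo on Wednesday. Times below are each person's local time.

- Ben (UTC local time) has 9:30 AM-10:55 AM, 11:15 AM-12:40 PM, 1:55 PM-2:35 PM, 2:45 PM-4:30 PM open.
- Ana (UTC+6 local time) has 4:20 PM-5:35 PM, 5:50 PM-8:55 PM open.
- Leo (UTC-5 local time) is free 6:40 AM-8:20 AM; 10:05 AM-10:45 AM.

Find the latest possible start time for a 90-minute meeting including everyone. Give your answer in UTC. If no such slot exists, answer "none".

none

Ben in UTC: 09:30-10:55, 11:15-12:40, 13:55-14:35, 14:45-16:30.
Ana in UTC: 10:20-11:35, 11:50-14:55 (subtract 6h to convert from UTC+6).
Leo in UTC: 11:40-13:20, 15:05-15:45 (add 5h to convert from UTC-5).
Ben ∩ Ana: 10:20-10:55, 11:15-11:35, 11:50-12:40, 13:55-14:35, 14:45-14:55.
Ben ∩ Ana ∩ Leo: 11:50-12:40.
No common window is at least 90 minutes long.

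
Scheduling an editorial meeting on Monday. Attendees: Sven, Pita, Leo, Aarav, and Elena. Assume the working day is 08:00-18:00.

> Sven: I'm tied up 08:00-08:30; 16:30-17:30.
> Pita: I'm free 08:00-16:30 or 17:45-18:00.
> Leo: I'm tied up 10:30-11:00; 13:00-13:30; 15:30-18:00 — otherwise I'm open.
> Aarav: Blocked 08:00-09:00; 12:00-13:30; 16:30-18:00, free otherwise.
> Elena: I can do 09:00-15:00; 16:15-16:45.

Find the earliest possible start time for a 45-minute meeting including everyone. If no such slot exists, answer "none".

Sven free: 08:30-16:30, 17:30-18:00 (invert busy blocks within the working day).
Pita free: 08:00-16:30, 17:45-18:00.
Leo free: 08:00-10:30, 11:00-13:00, 13:30-15:30 (invert busy blocks within the working day).
Aarav free: 09:00-12:00, 13:30-16:30 (invert busy blocks within the working day).
Elena free: 09:00-15:00, 16:15-16:45.
Sven ∩ Pita: 08:30-16:30, 17:45-18:00.
Sven ∩ Pita ∩ Leo: 08:30-10:30, 11:00-13:00, 13:30-15:30.
Sven ∩ Pita ∩ Leo ∩ Aarav: 09:00-10:30, 11:00-12:00, 13:30-15:30.
Sven ∩ Pita ∩ Leo ∩ Aarav ∩ Elena: 09:00-10:30, 11:00-12:00, 13:30-15:00.
The first common window of at least 45 minutes is 09:00-10:30, so the earliest start is 09:00.

09:00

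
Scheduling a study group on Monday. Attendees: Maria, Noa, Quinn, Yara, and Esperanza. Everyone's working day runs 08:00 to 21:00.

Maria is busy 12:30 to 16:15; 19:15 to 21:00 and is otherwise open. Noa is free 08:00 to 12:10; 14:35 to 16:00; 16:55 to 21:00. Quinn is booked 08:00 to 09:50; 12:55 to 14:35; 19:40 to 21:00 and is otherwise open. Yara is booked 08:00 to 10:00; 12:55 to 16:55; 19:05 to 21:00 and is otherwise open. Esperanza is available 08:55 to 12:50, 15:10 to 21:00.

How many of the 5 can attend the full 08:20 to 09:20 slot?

2

Maria free: 08:00-12:30, 16:15-19:15 (invert busy blocks within the working day).
Noa free: 08:00-12:10, 14:35-16:00, 16:55-21:00.
Quinn free: 09:50-12:55, 14:35-19:40 (invert busy blocks within the working day).
Yara free: 10:00-12:55, 16:55-19:05 (invert busy blocks within the working day).
Esperanza free: 08:55-12:50, 15:10-21:00.
Maria and Noa can make the full 08:20-09:20 slot — that's 2.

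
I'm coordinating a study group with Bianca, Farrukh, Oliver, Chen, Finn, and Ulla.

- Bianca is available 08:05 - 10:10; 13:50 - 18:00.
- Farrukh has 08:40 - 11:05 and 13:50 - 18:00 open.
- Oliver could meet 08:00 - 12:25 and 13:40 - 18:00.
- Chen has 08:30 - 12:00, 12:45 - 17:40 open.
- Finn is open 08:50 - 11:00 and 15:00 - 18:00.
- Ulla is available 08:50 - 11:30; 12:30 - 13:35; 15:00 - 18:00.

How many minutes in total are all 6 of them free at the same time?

Bianca ∩ Farrukh: 08:40-10:10, 13:50-18:00.
Bianca ∩ Farrukh ∩ Oliver: 08:40-10:10, 13:50-18:00.
Bianca ∩ Farrukh ∩ Oliver ∩ Chen: 08:40-10:10, 13:50-17:40.
Bianca ∩ Farrukh ∩ Oliver ∩ Chen ∩ Finn: 08:50-10:10, 15:00-17:40.
Bianca ∩ Farrukh ∩ Oliver ∩ Chen ∩ Finn ∩ Ulla: 08:50-10:10, 15:00-17:40.
Summing the common windows: 80 + 160 = 240 minutes.

240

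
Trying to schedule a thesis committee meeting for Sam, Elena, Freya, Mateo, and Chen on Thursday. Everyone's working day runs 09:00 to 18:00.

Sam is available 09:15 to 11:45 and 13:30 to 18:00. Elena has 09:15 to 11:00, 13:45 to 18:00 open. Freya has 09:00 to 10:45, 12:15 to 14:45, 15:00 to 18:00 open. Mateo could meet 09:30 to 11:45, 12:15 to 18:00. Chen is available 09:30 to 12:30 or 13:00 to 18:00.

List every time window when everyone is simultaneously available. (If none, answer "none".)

09:30-10:45, 13:45-14:45, 15:00-18:00

Sam ∩ Elena: 09:15-11:00, 13:45-18:00.
Sam ∩ Elena ∩ Freya: 09:15-10:45, 13:45-14:45, 15:00-18:00.
Sam ∩ Elena ∩ Freya ∩ Mateo: 09:30-10:45, 13:45-14:45, 15:00-18:00.
Sam ∩ Elena ∩ Freya ∩ Mateo ∩ Chen: 09:30-10:45, 13:45-14:45, 15:00-18:00.
So the common availability across everyone is 09:30-10:45, 13:45-14:45, 15:00-18:00.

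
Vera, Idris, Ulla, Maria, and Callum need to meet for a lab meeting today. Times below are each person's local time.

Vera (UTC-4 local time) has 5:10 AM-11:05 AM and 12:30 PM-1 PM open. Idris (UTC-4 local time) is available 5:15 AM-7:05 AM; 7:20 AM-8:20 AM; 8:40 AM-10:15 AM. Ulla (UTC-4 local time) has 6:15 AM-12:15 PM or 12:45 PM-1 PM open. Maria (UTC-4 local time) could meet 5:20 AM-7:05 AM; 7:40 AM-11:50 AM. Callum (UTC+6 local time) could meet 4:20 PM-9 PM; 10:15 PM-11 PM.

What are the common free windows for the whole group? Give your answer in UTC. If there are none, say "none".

Vera in UTC: 09:10-15:05, 16:30-17:00 (add 4h to convert from UTC-4).
Idris in UTC: 09:15-11:05, 11:20-12:20, 12:40-14:15 (add 4h to convert from UTC-4).
Ulla in UTC: 10:15-16:15, 16:45-17:00 (add 4h to convert from UTC-4).
Maria in UTC: 09:20-11:05, 11:40-15:50 (add 4h to convert from UTC-4).
Callum in UTC: 10:20-15:00, 16:15-17:00 (subtract 6h to convert from UTC+6).
Vera ∩ Idris: 09:15-11:05, 11:20-12:20, 12:40-14:15.
Vera ∩ Idris ∩ Ulla: 10:15-11:05, 11:20-12:20, 12:40-14:15.
Vera ∩ Idris ∩ Ulla ∩ Maria: 10:15-11:05, 11:40-12:20, 12:40-14:15.
Vera ∩ Idris ∩ Ulla ∩ Maria ∩ Callum: 10:20-11:05, 11:40-12:20, 12:40-14:15.

10:20-11:05, 11:40-12:20, 12:40-14:15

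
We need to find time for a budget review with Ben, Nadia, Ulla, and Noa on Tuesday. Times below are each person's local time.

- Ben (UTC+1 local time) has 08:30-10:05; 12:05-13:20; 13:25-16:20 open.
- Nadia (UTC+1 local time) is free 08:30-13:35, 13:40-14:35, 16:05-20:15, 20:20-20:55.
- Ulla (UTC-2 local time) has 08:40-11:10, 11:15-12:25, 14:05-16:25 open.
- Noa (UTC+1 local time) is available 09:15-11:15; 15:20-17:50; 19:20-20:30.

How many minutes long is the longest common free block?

Ben in UTC: 07:30-09:05, 11:05-12:20, 12:25-15:20 (subtract 1h to convert from UTC+1).
Nadia in UTC: 07:30-12:35, 12:40-13:35, 15:05-19:15, 19:20-19:55 (subtract 1h to convert from UTC+1).
Ulla in UTC: 10:40-13:10, 13:15-14:25, 16:05-18:25 (add 2h to convert from UTC-2).
Noa in UTC: 08:15-10:15, 14:20-16:50, 18:20-19:30 (subtract 1h to convert from UTC+1).
Ben ∩ Nadia: 07:30-09:05, 11:05-12:20, 12:25-12:35, 12:40-13:35, 15:05-15:20.
Ben ∩ Nadia ∩ Ulla: 11:05-12:20, 12:25-12:35, 12:40-13:10, 13:15-13:35.
Ben ∩ Nadia ∩ Ulla ∩ Noa: ∅.
There is no time when everyone is free.
No common window exists, so the longest block is 0 minutes.

0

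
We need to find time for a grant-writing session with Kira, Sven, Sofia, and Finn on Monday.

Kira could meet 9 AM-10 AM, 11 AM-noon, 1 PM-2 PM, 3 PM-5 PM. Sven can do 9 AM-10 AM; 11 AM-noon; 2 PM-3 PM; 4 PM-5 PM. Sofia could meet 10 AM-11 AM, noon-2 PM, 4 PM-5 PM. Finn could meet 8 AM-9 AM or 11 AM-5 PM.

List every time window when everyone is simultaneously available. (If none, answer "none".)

Kira ∩ Sven: 09:00-10:00, 11:00-12:00, 16:00-17:00.
Kira ∩ Sven ∩ Sofia: 16:00-17:00.
Kira ∩ Sven ∩ Sofia ∩ Finn: 16:00-17:00.
Those are the intersection windows.

16:00-17:00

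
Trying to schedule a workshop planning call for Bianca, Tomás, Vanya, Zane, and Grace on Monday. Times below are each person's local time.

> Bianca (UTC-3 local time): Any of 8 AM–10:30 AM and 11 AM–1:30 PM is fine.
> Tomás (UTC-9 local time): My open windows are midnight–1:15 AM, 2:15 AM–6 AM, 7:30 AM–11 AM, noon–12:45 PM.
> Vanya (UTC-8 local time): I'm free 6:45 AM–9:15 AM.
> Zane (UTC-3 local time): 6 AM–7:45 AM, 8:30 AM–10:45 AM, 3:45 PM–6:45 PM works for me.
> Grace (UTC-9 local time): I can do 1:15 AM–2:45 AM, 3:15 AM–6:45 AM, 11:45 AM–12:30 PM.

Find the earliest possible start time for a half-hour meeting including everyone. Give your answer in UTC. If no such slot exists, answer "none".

none

Bianca in UTC: 11:00-13:30, 14:00-16:30 (add 3h to convert from UTC-3).
Tomás in UTC: 09:00-10:15, 11:15-15:00, 16:30-20:00, 21:00-21:45 (add 9h to convert from UTC-9).
Vanya in UTC: 14:45-17:15 (add 8h to convert from UTC-8).
Zane in UTC: 09:00-10:45, 11:30-13:45, 18:45-21:45 (add 3h to convert from UTC-3).
Grace in UTC: 10:15-11:45, 12:15-15:45, 20:45-21:30 (add 9h to convert from UTC-9).
Bianca ∩ Tomás: 11:15-13:30, 14:00-15:00.
Bianca ∩ Tomás ∩ Vanya: 14:45-15:00.
Bianca ∩ Tomás ∩ Vanya ∩ Zane: ∅.
Bianca ∩ Tomás ∩ Vanya ∩ Zane ∩ Grace: ∅.
There is no time when everyone is free.
No common window is at least 30 minutes long.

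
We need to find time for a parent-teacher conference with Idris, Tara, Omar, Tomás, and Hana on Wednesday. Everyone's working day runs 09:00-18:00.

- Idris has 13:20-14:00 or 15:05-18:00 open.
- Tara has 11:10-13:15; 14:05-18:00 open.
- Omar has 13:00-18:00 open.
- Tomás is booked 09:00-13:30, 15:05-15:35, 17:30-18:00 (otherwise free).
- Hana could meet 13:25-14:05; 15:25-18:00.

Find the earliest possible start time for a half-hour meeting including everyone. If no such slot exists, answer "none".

Idris free: 13:20-14:00, 15:05-18:00.
Tara free: 11:10-13:15, 14:05-18:00.
Omar free: 13:00-18:00.
Tomás free: 13:30-15:05, 15:35-17:30 (invert busy blocks within the working day).
Hana free: 13:25-14:05, 15:25-18:00.
Idris ∩ Tara: 15:05-18:00.
Idris ∩ Tara ∩ Omar: 15:05-18:00.
Idris ∩ Tara ∩ Omar ∩ Tomás: 15:35-17:30.
Idris ∩ Tara ∩ Omar ∩ Tomás ∩ Hana: 15:35-17:30.
The first common window of at least 30 minutes is 15:35-17:30, so the earliest start is 15:35.

15:35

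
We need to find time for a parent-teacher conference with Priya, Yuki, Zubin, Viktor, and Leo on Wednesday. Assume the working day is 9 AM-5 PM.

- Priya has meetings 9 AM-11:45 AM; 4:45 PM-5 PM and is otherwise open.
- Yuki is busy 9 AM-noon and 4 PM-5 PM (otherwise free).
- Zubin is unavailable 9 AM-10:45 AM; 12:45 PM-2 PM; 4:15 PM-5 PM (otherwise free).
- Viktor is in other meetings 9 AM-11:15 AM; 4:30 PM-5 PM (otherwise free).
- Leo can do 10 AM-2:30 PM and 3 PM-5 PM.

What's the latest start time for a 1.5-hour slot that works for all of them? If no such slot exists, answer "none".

Priya free: 11:45-16:45 (invert busy blocks within the working day).
Yuki free: 12:00-16:00 (invert busy blocks within the working day).
Zubin free: 10:45-12:45, 14:00-16:15 (invert busy blocks within the working day).
Viktor free: 11:15-16:30 (invert busy blocks within the working day).
Leo free: 10:00-14:30, 15:00-17:00.
Priya ∩ Yuki: 12:00-16:00.
Priya ∩ Yuki ∩ Zubin: 12:00-12:45, 14:00-16:00.
Priya ∩ Yuki ∩ Zubin ∩ Viktor: 12:00-12:45, 14:00-16:00.
Priya ∩ Yuki ∩ Zubin ∩ Viktor ∩ Leo: 12:00-12:45, 14:00-14:30, 15:00-16:00.
No common window is at least 90 minutes long.

none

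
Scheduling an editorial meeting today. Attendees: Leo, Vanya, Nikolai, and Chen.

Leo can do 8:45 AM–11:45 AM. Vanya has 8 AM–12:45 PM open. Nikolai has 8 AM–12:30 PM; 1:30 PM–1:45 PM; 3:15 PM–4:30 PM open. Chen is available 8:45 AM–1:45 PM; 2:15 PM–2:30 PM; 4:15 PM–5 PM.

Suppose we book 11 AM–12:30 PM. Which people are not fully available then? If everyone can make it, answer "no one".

Leo: not fully free for 11:00-12:30. Vanya: free for 11:00-12:30. Nikolai: free for 11:00-12:30. Chen: free for 11:00-12:30.

Leo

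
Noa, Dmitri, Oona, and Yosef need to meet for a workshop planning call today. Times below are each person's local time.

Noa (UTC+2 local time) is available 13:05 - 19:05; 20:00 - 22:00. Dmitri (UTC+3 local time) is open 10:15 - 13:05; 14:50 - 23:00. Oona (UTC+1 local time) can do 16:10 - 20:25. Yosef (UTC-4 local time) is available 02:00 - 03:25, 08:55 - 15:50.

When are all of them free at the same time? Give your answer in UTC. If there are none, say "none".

Noa in UTC: 11:05-17:05, 18:00-20:00 (subtract 2h to convert from UTC+2).
Dmitri in UTC: 07:15-10:05, 11:50-20:00 (subtract 3h to convert from UTC+3).
Oona in UTC: 15:10-19:25 (subtract 1h to convert from UTC+1).
Yosef in UTC: 06:00-07:25, 12:55-19:50 (add 4h to convert from UTC-4).
Noa ∩ Dmitri: 11:50-17:05, 18:00-20:00.
Noa ∩ Dmitri ∩ Oona: 15:10-17:05, 18:00-19:25.
Noa ∩ Dmitri ∩ Oona ∩ Yosef: 15:10-17:05, 18:00-19:25.
Those are the intersection windows.

15:10-17:05, 18:00-19:25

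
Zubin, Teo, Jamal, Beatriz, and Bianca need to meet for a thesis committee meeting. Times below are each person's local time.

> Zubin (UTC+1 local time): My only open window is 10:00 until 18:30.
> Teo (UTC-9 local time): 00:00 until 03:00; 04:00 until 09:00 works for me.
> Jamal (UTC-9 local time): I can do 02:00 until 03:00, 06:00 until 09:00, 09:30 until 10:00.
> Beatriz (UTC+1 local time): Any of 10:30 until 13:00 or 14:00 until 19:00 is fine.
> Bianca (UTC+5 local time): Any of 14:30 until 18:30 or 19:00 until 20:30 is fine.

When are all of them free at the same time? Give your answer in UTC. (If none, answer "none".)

Zubin in UTC: 09:00-17:30 (subtract 1h to convert from UTC+1).
Teo in UTC: 09:00-12:00, 13:00-18:00 (add 9h to convert from UTC-9).
Jamal in UTC: 11:00-12:00, 15:00-18:00, 18:30-19:00 (add 9h to convert from UTC-9).
Beatriz in UTC: 09:30-12:00, 13:00-18:00 (subtract 1h to convert from UTC+1).
Bianca in UTC: 09:30-13:30, 14:00-15:30 (subtract 5h to convert from UTC+5).
Zubin ∩ Teo: 09:00-12:00, 13:00-17:30.
Zubin ∩ Teo ∩ Jamal: 11:00-12:00, 15:00-17:30.
Zubin ∩ Teo ∩ Jamal ∩ Beatriz: 11:00-12:00, 15:00-17:30.
Zubin ∩ Teo ∩ Jamal ∩ Beatriz ∩ Bianca: 11:00-12:00, 15:00-15:30.
So the common availability across everyone is 11:00-12:00, 15:00-15:30.

11:00-12:00, 15:00-15:30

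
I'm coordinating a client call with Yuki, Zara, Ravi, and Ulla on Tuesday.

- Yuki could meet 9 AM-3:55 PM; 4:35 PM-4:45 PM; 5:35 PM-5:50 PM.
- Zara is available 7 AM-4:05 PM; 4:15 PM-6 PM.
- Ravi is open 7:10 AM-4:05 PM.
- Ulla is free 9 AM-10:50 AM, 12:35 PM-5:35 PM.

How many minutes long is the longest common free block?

Yuki ∩ Zara: 09:00-15:55, 16:35-16:45, 17:35-17:50.
Yuki ∩ Zara ∩ Ravi: 09:00-15:55.
Yuki ∩ Zara ∩ Ravi ∩ Ulla: 09:00-10:50, 12:35-15:55.
The longest is 12:35-15:55 at 200 minutes.

200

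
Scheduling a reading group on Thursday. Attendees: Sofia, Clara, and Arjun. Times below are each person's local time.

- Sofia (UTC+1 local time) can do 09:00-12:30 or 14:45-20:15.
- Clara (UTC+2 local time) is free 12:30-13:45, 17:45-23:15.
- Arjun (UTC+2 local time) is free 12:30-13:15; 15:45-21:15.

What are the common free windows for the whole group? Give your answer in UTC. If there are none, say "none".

Sofia in UTC: 08:00-11:30, 13:45-19:15 (subtract 1h to convert from UTC+1).
Clara in UTC: 10:30-11:45, 15:45-21:15 (subtract 2h to convert from UTC+2).
Arjun in UTC: 10:30-11:15, 13:45-19:15 (subtract 2h to convert from UTC+2).
Sofia ∩ Clara: 10:30-11:30, 15:45-19:15.
Sofia ∩ Clara ∩ Arjun: 10:30-11:15, 15:45-19:15.

10:30-11:15, 15:45-19:15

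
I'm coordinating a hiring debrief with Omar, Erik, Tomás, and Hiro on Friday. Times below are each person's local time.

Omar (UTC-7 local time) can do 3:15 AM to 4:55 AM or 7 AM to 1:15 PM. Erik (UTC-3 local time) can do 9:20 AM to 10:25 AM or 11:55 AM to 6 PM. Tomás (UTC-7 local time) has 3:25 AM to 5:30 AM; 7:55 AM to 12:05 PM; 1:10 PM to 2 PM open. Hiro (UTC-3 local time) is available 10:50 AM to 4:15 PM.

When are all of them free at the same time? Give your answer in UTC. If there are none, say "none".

Omar in UTC: 10:15-11:55, 14:00-20:15 (add 7h to convert from UTC-7).
Erik in UTC: 12:20-13:25, 14:55-21:00 (add 3h to convert from UTC-3).
Tomás in UTC: 10:25-12:30, 14:55-19:05, 20:10-21:00 (add 7h to convert from UTC-7).
Hiro in UTC: 13:50-19:15 (add 3h to convert from UTC-3).
Omar ∩ Erik: 14:55-20:15.
Omar ∩ Erik ∩ Tomás: 14:55-19:05, 20:10-20:15.
Omar ∩ Erik ∩ Tomás ∩ Hiro: 14:55-19:05.

14:55-19:05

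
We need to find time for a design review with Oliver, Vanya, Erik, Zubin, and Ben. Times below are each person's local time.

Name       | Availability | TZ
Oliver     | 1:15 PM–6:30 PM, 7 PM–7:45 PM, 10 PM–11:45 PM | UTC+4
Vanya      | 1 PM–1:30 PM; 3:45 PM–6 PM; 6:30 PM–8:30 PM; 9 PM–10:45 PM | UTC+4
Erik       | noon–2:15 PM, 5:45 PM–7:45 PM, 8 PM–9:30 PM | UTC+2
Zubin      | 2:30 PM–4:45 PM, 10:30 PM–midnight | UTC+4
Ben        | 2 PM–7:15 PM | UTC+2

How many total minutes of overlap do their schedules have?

Oliver in UTC: 09:15-14:30, 15:00-15:45, 18:00-19:45 (subtract 4h to convert from UTC+4).
Vanya in UTC: 09:00-09:30, 11:45-14:00, 14:30-16:30, 17:00-18:45 (subtract 4h to convert from UTC+4).
Erik in UTC: 10:00-12:15, 15:45-17:45, 18:00-19:30 (subtract 2h to convert from UTC+2).
Zubin in UTC: 10:30-12:45, 18:30-20:00 (subtract 4h to convert from UTC+4).
Ben in UTC: 12:00-17:15 (subtract 2h to convert from UTC+2).
Oliver ∩ Vanya: 09:15-09:30, 11:45-14:00, 15:00-15:45, 18:00-18:45.
Oliver ∩ Vanya ∩ Erik: 11:45-12:15, 18:00-18:45.
Oliver ∩ Vanya ∩ Erik ∩ Zubin: 11:45-12:15, 18:30-18:45.
Oliver ∩ Vanya ∩ Erik ∩ Zubin ∩ Ben: 12:00-12:15.
That's a single block of 15 minutes.

15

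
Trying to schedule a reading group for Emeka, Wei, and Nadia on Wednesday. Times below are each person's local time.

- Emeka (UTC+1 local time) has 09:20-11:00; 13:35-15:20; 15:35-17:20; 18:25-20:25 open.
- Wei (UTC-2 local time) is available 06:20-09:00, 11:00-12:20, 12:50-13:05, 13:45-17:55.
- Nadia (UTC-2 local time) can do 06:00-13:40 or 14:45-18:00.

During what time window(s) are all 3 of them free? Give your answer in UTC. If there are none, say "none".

08:20-10:00, 13:00-14:20, 14:50-15:05, 17:25-19:25

Emeka in UTC: 08:20-10:00, 12:35-14:20, 14:35-16:20, 17:25-19:25 (subtract 1h to convert from UTC+1).
Wei in UTC: 08:20-11:00, 13:00-14:20, 14:50-15:05, 15:45-19:55 (add 2h to convert from UTC-2).
Nadia in UTC: 08:00-15:40, 16:45-20:00 (add 2h to convert from UTC-2).
Emeka ∩ Wei: 08:20-10:00, 13:00-14:20, 14:50-15:05, 15:45-16:20, 17:25-19:25.
Emeka ∩ Wei ∩ Nadia: 08:20-10:00, 13:00-14:20, 14:50-15:05, 17:25-19:25.
Those are the intersection windows.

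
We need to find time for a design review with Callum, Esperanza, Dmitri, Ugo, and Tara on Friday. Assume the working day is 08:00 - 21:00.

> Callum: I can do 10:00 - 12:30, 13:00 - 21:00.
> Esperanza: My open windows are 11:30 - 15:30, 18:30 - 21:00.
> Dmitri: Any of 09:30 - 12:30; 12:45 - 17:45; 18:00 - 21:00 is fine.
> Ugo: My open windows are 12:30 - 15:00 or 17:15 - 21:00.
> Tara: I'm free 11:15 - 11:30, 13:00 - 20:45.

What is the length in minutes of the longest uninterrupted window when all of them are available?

Callum ∩ Esperanza: 11:30-12:30, 13:00-15:30, 18:30-21:00.
Callum ∩ Esperanza ∩ Dmitri: 11:30-12:30, 13:00-15:30, 18:30-21:00.
Callum ∩ Esperanza ∩ Dmitri ∩ Ugo: 13:00-15:00, 18:30-21:00.
Callum ∩ Esperanza ∩ Dmitri ∩ Ugo ∩ Tara: 13:00-15:00, 18:30-20:45.
The longest is 18:30-20:45 at 135 minutes.

135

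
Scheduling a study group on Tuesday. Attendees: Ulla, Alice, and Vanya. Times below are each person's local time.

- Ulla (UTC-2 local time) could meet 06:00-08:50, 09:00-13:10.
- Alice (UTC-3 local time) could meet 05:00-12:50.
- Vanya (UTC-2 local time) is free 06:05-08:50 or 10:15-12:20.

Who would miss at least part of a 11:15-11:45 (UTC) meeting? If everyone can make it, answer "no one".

Vanya

Ulla in UTC: 08:00-10:50, 11:00-15:10 (add 2h to convert from UTC-2).
Alice in UTC: 08:00-15:50 (add 3h to convert from UTC-3).
Vanya in UTC: 08:05-10:50, 12:15-14:20 (add 2h to convert from UTC-2).
Ulla: free for 11:15-11:45. Alice: free for 11:15-11:45. Vanya: not fully free for 11:15-11:45.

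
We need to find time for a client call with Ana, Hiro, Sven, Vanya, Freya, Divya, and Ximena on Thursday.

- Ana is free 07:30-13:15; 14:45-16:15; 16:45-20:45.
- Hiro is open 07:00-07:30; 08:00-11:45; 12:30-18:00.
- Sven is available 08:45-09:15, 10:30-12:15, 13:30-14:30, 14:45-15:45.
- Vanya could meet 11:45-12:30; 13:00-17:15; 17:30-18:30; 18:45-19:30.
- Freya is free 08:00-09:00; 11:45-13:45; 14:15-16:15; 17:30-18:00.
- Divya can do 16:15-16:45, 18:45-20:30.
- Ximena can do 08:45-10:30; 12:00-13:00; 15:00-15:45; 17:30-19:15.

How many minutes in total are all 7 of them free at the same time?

0

Ana ∩ Hiro: 08:00-11:45, 12:30-13:15, 14:45-16:15, 16:45-18:00.
Ana ∩ Hiro ∩ Sven: 08:45-09:15, 10:30-11:45, 14:45-15:45.
Ana ∩ Hiro ∩ Sven ∩ Vanya: 14:45-15:45.
Ana ∩ Hiro ∩ Sven ∩ Vanya ∩ Freya: 14:45-15:45.
Ana ∩ Hiro ∩ Sven ∩ Vanya ∩ Freya ∩ Divya: ∅.
Ana ∩ Hiro ∩ Sven ∩ Vanya ∩ Freya ∩ Divya ∩ Ximena: ∅.
There is no time when everyone is free.
There is no common window, so the total is 0 minutes.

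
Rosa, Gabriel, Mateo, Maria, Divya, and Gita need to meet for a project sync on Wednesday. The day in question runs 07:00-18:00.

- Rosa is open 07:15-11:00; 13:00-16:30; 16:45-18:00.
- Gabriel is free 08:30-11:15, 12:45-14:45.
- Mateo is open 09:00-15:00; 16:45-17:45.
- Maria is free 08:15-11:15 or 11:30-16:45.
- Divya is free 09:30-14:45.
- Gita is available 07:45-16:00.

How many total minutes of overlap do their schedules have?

Rosa ∩ Gabriel: 08:30-11:00, 13:00-14:45.
Rosa ∩ Gabriel ∩ Mateo: 09:00-11:00, 13:00-14:45.
Rosa ∩ Gabriel ∩ Mateo ∩ Maria: 09:00-11:00, 13:00-14:45.
Rosa ∩ Gabriel ∩ Mateo ∩ Maria ∩ Divya: 09:30-11:00, 13:00-14:45.
Rosa ∩ Gabriel ∩ Mateo ∩ Maria ∩ Divya ∩ Gita: 09:30-11:00, 13:00-14:45.
Summing the common windows: 90 + 105 = 195 minutes.

195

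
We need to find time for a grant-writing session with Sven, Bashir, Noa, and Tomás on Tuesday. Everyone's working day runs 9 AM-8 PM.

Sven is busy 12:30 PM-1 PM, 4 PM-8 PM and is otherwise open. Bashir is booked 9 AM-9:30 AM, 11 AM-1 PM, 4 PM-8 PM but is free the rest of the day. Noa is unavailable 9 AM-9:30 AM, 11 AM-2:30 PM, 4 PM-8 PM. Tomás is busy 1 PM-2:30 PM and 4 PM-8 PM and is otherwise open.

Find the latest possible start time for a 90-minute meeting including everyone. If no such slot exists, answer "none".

Sven free: 09:00-12:30, 13:00-16:00 (invert busy blocks within the working day).
Bashir free: 09:30-11:00, 13:00-16:00 (invert busy blocks within the working day).
Noa free: 09:30-11:00, 14:30-16:00 (invert busy blocks within the working day).
Tomás free: 09:00-13:00, 14:30-16:00 (invert busy blocks within the working day).
Sven ∩ Bashir: 09:30-11:00, 13:00-16:00.
Sven ∩ Bashir ∩ Noa: 09:30-11:00, 14:30-16:00.
Sven ∩ Bashir ∩ Noa ∩ Tomás: 09:30-11:00, 14:30-16:00.
Those are the intersection windows.
The last common window of at least 90 minutes is 14:30-16:00; a 90-minute meeting can start as late as 14:30 and still end by 16:00.

14:30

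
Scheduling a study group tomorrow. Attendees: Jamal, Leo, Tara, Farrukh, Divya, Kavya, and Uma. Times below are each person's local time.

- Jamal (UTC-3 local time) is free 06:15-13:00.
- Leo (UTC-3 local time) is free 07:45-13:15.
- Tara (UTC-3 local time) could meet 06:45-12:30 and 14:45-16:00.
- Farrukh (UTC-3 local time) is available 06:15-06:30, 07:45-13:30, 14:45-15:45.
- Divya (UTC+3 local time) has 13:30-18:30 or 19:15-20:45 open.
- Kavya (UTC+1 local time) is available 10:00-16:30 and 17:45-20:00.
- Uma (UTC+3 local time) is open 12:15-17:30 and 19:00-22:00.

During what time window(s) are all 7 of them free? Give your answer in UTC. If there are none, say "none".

10:45-14:30

Jamal in UTC: 09:15-16:00 (add 3h to convert from UTC-3).
Leo in UTC: 10:45-16:15 (add 3h to convert from UTC-3).
Tara in UTC: 09:45-15:30, 17:45-19:00 (add 3h to convert from UTC-3).
Farrukh in UTC: 09:15-09:30, 10:45-16:30, 17:45-18:45 (add 3h to convert from UTC-3).
Divya in UTC: 10:30-15:30, 16:15-17:45 (subtract 3h to convert from UTC+3).
Kavya in UTC: 09:00-15:30, 16:45-19:00 (subtract 1h to convert from UTC+1).
Uma in UTC: 09:15-14:30, 16:00-19:00 (subtract 3h to convert from UTC+3).
Jamal ∩ Leo: 10:45-16:00.
Jamal ∩ Leo ∩ Tara: 10:45-15:30.
Jamal ∩ Leo ∩ Tara ∩ Farrukh: 10:45-15:30.
Jamal ∩ Leo ∩ Tara ∩ Farrukh ∩ Divya: 10:45-15:30.
Jamal ∩ Leo ∩ Tara ∩ Farrukh ∩ Divya ∩ Kavya: 10:45-15:30.
Jamal ∩ Leo ∩ Tara ∩ Farrukh ∩ Divya ∩ Kavya ∩ Uma: 10:45-14:30.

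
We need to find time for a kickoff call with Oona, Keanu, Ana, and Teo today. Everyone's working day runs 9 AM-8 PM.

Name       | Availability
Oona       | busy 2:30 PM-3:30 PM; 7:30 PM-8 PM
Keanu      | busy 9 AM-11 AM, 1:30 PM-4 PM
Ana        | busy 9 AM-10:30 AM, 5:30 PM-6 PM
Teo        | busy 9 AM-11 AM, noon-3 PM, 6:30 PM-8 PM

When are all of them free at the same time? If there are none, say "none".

11:00-12:00, 16:00-17:30, 18:00-18:30

Oona free: 09:00-14:30, 15:30-19:30 (invert busy blocks within the working day).
Keanu free: 11:00-13:30, 16:00-20:00 (invert busy blocks within the working day).
Ana free: 10:30-17:30, 18:00-20:00 (invert busy blocks within the working day).
Teo free: 11:00-12:00, 15:00-18:30 (invert busy blocks within the working day).
Oona ∩ Keanu: 11:00-13:30, 16:00-19:30.
Oona ∩ Keanu ∩ Ana: 11:00-13:30, 16:00-17:30, 18:00-19:30.
Oona ∩ Keanu ∩ Ana ∩ Teo: 11:00-12:00, 16:00-17:30, 18:00-18:30.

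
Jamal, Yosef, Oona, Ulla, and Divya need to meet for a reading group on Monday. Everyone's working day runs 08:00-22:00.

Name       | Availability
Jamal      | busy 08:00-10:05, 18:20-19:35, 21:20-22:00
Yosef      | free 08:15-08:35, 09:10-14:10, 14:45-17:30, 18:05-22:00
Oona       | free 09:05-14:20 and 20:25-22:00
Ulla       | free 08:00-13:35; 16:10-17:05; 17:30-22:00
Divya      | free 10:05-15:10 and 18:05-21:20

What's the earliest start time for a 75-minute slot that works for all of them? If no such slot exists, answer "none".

Jamal free: 10:05-18:20, 19:35-21:20 (invert busy blocks within the working day).
Yosef free: 08:15-08:35, 09:10-14:10, 14:45-17:30, 18:05-22:00.
Oona free: 09:05-14:20, 20:25-22:00.
Ulla free: 08:00-13:35, 16:10-17:05, 17:30-22:00.
Divya free: 10:05-15:10, 18:05-21:20.
Jamal ∩ Yosef: 10:05-14:10, 14:45-17:30, 18:05-18:20, 19:35-21:20.
Jamal ∩ Yosef ∩ Oona: 10:05-14:10, 20:25-21:20.
Jamal ∩ Yosef ∩ Oona ∩ Ulla: 10:05-13:35, 20:25-21:20.
Jamal ∩ Yosef ∩ Oona ∩ Ulla ∩ Divya: 10:05-13:35, 20:25-21:20.
Those are the intersection windows.
The first common window of at least 75 minutes is 10:05-13:35, so the earliest start is 10:05.

10:05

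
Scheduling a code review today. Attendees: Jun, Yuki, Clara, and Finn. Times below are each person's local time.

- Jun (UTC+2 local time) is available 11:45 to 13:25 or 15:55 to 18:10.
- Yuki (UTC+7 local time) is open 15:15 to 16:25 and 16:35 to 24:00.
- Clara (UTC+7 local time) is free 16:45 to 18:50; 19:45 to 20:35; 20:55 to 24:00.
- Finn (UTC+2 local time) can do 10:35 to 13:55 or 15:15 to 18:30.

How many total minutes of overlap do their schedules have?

235

Jun in UTC: 09:45-11:25, 13:55-16:10 (subtract 2h to convert from UTC+2).
Yuki in UTC: 08:15-09:25, 09:35-17:00 (subtract 7h to convert from UTC+7).
Clara in UTC: 09:45-11:50, 12:45-13:35, 13:55-17:00 (subtract 7h to convert from UTC+7).
Finn in UTC: 08:35-11:55, 13:15-16:30 (subtract 2h to convert from UTC+2).
Jun ∩ Yuki: 09:45-11:25, 13:55-16:10.
Jun ∩ Yuki ∩ Clara: 09:45-11:25, 13:55-16:10.
Jun ∩ Yuki ∩ Clara ∩ Finn: 09:45-11:25, 13:55-16:10.
Those are the intersection windows.
Summing the common windows: 100 + 135 = 235 minutes.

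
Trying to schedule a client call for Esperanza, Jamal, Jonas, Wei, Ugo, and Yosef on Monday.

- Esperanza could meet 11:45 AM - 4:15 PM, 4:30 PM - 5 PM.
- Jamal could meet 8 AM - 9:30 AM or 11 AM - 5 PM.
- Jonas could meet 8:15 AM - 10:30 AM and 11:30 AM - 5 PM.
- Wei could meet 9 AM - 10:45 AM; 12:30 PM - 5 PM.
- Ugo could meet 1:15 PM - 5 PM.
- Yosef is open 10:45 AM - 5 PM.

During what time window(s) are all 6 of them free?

Esperanza ∩ Jamal: 11:45-16:15, 16:30-17:00.
Esperanza ∩ Jamal ∩ Jonas: 11:45-16:15, 16:30-17:00.
Esperanza ∩ Jamal ∩ Jonas ∩ Wei: 12:30-16:15, 16:30-17:00.
Esperanza ∩ Jamal ∩ Jonas ∩ Wei ∩ Ugo: 13:15-16:15, 16:30-17:00.
Esperanza ∩ Jamal ∩ Jonas ∩ Wei ∩ Ugo ∩ Yosef: 13:15-16:15, 16:30-17:00.
So the common availability across everyone is 13:15-16:15, 16:30-17:00.

13:15-16:15, 16:30-17:00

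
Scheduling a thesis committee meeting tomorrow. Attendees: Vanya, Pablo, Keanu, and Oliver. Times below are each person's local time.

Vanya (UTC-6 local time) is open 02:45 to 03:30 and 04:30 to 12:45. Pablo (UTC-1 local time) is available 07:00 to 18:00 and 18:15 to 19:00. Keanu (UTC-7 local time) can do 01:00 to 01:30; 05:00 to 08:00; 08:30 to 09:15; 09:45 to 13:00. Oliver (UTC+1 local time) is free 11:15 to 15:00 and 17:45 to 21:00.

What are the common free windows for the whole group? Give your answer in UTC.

Vanya in UTC: 08:45-09:30, 10:30-18:45 (add 6h to convert from UTC-6).
Pablo in UTC: 08:00-19:00, 19:15-20:00 (add 1h to convert from UTC-1).
Keanu in UTC: 08:00-08:30, 12:00-15:00, 15:30-16:15, 16:45-20:00 (add 7h to convert from UTC-7).
Oliver in UTC: 10:15-14:00, 16:45-20:00 (subtract 1h to convert from UTC+1).
Vanya ∩ Pablo: 08:45-09:30, 10:30-18:45.
Vanya ∩ Pablo ∩ Keanu: 12:00-15:00, 15:30-16:15, 16:45-18:45.
Vanya ∩ Pablo ∩ Keanu ∩ Oliver: 12:00-14:00, 16:45-18:45.

12:00-14:00, 16:45-18:45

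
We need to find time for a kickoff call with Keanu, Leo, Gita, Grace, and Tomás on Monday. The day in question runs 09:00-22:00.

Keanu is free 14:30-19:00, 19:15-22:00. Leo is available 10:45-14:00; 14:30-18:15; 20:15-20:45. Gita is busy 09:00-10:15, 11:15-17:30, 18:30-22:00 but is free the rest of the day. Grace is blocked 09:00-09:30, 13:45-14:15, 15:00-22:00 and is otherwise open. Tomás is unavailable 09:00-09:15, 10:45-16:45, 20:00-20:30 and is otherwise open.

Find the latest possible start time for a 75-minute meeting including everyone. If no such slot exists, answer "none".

Keanu free: 14:30-19:00, 19:15-22:00.
Leo free: 10:45-14:00, 14:30-18:15, 20:15-20:45.
Gita free: 10:15-11:15, 17:30-18:30 (invert busy blocks within the working day).
Grace free: 09:30-13:45, 14:15-15:00 (invert busy blocks within the working day).
Tomás free: 09:15-10:45, 16:45-20:00, 20:30-22:00 (invert busy blocks within the working day).
Keanu ∩ Leo: 14:30-18:15, 20:15-20:45.
Keanu ∩ Leo ∩ Gita: 17:30-18:15.
Keanu ∩ Leo ∩ Gita ∩ Grace: ∅.
Keanu ∩ Leo ∩ Gita ∩ Grace ∩ Tomás: ∅.
There is no time when everyone is free.
No common window is at least 75 minutes long.

none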